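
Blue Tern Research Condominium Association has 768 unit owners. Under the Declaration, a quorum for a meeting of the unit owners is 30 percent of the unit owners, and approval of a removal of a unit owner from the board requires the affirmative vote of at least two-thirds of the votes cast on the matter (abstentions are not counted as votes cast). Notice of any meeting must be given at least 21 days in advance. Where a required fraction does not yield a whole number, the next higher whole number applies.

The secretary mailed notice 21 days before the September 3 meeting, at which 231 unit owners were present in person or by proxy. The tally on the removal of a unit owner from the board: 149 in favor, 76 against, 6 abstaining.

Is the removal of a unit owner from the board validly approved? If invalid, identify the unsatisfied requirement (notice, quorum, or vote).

Invalid — vote requirement not satisfied.

Notice: 21 days given; 21 required. Satisfied.
Quorum: 30% of 768 = 230.40, rounded up to 231; 231 present. Satisfied.
Vote: requires two-thirds of the votes cast (231 − 6 abstaining = 225); 2/3 of 225 = 150, so 150 needed; 149 in favor. Not satisfied.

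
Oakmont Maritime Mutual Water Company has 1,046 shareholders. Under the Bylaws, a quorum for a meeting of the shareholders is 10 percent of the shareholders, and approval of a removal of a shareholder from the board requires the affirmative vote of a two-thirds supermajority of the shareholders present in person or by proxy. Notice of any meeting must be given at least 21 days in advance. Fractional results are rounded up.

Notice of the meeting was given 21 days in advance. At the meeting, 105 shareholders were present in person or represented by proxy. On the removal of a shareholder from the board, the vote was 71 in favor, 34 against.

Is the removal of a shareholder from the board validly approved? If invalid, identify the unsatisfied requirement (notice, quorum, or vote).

Valid — all requirements satisfied.

Notice: 21 days given; 21 required. Satisfied.
Quorum: 10% of 1,046 = 104.60, rounded up to 105; 105 present. Satisfied.
Vote: requires two-thirds of those present (105); 2/3 of 105 = 70, so 70 needed; 71 in favor. Satisfied.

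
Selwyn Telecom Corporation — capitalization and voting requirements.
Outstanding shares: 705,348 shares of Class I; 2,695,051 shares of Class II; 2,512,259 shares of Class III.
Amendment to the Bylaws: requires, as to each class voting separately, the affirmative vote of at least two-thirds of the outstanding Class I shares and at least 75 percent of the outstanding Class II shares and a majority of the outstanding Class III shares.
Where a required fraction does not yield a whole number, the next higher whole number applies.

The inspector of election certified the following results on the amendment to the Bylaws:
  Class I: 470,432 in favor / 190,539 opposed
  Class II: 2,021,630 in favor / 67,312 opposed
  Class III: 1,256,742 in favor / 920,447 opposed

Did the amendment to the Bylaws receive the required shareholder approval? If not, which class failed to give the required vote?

Approved — every class gave the required vote.

Class I: 2/3 of 705348 = 470232; 470,232 required, 470,432 in favor — approved.
Class II: 3/4 of 2695051 = 2021288.25, rounded up to 2021289; 2,021,289 required, 2,021,630 in favor — approved.
Class III: a majority of 2512259 is 1256130; 1,256,130 required, 1,256,742 in favor — approved.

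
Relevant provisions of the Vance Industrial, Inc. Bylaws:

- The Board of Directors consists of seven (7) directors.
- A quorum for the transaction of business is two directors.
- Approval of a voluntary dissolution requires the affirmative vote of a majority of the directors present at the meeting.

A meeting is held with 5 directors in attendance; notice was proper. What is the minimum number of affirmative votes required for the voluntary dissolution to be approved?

3

The voluntary dissolution requires a majority of the directors present (5).
A majority of 5 is 3.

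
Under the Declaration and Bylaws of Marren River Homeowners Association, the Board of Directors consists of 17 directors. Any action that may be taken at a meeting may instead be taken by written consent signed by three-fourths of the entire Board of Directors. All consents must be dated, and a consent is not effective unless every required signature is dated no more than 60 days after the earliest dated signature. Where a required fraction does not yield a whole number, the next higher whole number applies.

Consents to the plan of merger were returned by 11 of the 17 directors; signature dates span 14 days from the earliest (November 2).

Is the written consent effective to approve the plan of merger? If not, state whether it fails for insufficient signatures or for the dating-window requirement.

Signatures required: three-fourths of 17 — 3/4 of 17 = 12.75, rounded up to 13, so 13 needed; 11 signed. Insufficient.
Dating window: the latest signature is 14 days after the earliest; the limit is 60 days. Within the window.

Not effective — insufficient signatures.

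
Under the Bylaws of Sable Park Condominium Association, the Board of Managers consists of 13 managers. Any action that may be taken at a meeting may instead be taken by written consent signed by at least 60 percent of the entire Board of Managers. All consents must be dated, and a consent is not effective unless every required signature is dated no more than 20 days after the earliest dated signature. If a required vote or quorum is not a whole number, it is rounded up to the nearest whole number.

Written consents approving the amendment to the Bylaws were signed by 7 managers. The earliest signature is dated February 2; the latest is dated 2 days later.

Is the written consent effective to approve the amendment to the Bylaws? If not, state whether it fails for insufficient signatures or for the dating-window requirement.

Signatures required: at least 60 percent of 13 — 3/5 of 13 = 7.80, rounded up to 8, so 8 needed; 7 signed. Insufficient.
Dating window: the latest signature is 2 days after the earliest; the limit is 20 days. Within the window.

Not effective — insufficient signatures.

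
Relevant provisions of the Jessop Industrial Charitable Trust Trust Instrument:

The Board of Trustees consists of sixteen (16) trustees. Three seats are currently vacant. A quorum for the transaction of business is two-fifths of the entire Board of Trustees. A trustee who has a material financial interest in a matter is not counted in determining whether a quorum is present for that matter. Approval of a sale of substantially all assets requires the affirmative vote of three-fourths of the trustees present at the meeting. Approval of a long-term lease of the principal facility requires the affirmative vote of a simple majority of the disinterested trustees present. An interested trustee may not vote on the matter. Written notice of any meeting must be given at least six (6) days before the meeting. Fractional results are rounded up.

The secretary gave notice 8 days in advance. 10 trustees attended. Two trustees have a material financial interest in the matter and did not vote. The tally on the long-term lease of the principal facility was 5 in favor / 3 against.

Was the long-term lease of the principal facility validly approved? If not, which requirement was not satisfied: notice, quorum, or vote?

Notice: 8 days given; 6 required (8 ≥ 6). Satisfied.
Quorum: 10 present, but the 2 interested trustees do not count, leaving 8. Quorum is 7. Satisfied.
Vote: the long-term lease of the principal facility requires a majority of the disinterested trustees present (10 − 2 = 8). A majority of 8 is 5, so 5 affirmative votes are needed; 5 voted in favor. Satisfied.

Valid — all requirements satisfied.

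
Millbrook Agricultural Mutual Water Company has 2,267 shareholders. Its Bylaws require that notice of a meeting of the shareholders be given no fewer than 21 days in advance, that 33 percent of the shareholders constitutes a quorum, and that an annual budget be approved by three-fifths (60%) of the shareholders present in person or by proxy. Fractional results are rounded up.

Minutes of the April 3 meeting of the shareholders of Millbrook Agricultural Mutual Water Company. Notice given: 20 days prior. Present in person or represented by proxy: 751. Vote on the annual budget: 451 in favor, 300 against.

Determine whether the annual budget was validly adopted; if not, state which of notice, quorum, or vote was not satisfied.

Invalid — notice requirement not satisfied.

Notice: 20 days given; 21 required. Not satisfied.
Quorum: 33% of 2,267 = 748.11, rounded up to 749; 751 present. Satisfied.
Vote: requires three-fifths of those present (751); 3/5 of 751 = 450.60, rounded up to 451, so 451 needed; 451 in favor. Satisfied.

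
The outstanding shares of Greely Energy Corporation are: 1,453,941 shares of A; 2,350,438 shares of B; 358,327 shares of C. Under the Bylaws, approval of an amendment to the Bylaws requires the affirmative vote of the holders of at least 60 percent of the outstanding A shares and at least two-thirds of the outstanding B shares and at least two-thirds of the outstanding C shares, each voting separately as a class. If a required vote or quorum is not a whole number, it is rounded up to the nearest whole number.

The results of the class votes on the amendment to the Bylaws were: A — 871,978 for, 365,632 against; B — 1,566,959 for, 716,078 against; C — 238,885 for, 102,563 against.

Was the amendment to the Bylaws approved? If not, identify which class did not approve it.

A: 3/5 of 1453941 = 872364.60, rounded up to 872365; 872,365 required, 871,978 in favor — not approved.
B: 2/3 of 2350438 = 1566958.67, rounded up to 1566959; 1,566,959 required, 1,566,959 in favor — approved.
C: 2/3 of 358327 = 238884.67, rounded up to 238885; 238,885 required, 238,885 in favor — approved.

Not approved — the A shares did not give the required vote.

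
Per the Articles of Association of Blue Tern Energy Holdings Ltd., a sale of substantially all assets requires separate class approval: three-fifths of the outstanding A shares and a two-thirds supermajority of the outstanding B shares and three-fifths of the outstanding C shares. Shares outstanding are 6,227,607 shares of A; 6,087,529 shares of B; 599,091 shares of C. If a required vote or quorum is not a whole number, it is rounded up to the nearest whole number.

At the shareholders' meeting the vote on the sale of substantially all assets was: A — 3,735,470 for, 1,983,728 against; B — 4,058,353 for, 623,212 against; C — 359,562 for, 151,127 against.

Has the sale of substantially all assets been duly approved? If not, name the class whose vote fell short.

A: 3/5 of 6227607 = 3736564.20, rounded up to 3736565; 3,736,565 required, 3,735,470 in favor — not approved.
B: 2/3 of 6087529 = 4058352.67, rounded up to 4058353; 4,058,353 required, 4,058,353 in favor — approved.
C: 3/5 of 599091 = 359454.60, rounded up to 359455; 359,455 required, 359,562 in favor — approved.

Not approved — the A shares did not give the required vote.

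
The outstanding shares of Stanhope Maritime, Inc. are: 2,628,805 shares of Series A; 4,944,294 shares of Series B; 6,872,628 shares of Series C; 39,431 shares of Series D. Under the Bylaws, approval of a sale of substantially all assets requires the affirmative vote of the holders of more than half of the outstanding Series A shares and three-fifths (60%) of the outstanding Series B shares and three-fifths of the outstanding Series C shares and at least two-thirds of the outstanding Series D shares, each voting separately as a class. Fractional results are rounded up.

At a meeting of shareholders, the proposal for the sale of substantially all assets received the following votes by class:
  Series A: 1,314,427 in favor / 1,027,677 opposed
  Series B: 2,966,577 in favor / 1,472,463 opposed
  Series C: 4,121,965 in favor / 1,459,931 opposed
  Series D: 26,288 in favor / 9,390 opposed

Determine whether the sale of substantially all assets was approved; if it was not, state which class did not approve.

Not approved — the Series C shares did not give the required vote.

Series A: a majority of 2628805 is 1314403; 1,314,403 required, 1,314,427 in favor — approved.
Series B: 3/5 of 4944294 = 2966576.40, rounded up to 2966577; 2,966,577 required, 2,966,577 in favor — approved.
Series C: 3/5 of 6872628 = 4123576.80, rounded up to 4123577; 4,123,577 required, 4,121,965 in favor — not approved.
Series D: 2/3 of 39431 = 26287.33, rounded up to 26288; 26,288 required, 26,288 in favor — approved.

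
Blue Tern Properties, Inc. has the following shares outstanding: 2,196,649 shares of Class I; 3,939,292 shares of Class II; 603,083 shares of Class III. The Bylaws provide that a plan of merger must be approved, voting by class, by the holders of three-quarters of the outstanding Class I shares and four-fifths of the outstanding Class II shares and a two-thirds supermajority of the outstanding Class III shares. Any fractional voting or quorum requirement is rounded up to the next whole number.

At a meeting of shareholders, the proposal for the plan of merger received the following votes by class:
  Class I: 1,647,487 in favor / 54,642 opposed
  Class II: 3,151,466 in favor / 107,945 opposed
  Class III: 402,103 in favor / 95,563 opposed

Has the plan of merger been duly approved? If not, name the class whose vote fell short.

Approved — every class gave the required vote.

Class I: 3/4 of 2196649 = 1647486.75, rounded up to 1647487; 1,647,487 required, 1,647,487 in favor — approved.
Class II: 4/5 of 3939292 = 3151433.60, rounded up to 3151434; 3,151,434 required, 3,151,466 in favor — approved.
Class III: 2/3 of 603083 = 402055.33, rounded up to 402056; 402,056 required, 402,103 in favor — approved.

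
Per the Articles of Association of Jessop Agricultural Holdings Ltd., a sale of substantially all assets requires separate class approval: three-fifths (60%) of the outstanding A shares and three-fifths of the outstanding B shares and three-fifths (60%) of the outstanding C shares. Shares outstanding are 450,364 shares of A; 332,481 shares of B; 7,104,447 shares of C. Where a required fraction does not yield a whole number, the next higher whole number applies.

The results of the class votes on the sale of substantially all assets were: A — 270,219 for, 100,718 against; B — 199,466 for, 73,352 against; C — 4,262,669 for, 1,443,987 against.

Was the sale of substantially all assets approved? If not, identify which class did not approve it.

A: 3/5 of 450364 = 270218.40, rounded up to 270219; 270,219 required, 270,219 in favor — approved.
B: 3/5 of 332481 = 199488.60, rounded up to 199489; 199,489 required, 199,466 in favor — not approved.
C: 3/5 of 7104447 = 4262668.20, rounded up to 4262669; 4,262,669 required, 4,262,669 in favor — approved.

Not approved — the B shares did not give the required vote.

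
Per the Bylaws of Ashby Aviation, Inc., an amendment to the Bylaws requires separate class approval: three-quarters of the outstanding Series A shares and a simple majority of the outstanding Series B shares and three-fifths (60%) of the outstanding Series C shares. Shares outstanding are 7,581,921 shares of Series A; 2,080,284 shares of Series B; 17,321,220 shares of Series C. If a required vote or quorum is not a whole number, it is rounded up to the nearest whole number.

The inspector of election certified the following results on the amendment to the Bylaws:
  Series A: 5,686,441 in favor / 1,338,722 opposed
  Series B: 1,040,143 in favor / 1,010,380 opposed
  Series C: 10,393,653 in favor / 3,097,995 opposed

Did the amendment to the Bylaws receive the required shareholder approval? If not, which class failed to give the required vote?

Approved — every class gave the required vote.

Series A: 3/4 of 7581921 = 5686440.75, rounded up to 5686441; 5,686,441 required, 5,686,441 in favor — approved.
Series B: a majority of 2080284 is 1040143; 1,040,143 required, 1,040,143 in favor — approved.
Series C: 3/5 of 17321220 = 10392732; 10,392,732 required, 10,393,653 in favor — approved.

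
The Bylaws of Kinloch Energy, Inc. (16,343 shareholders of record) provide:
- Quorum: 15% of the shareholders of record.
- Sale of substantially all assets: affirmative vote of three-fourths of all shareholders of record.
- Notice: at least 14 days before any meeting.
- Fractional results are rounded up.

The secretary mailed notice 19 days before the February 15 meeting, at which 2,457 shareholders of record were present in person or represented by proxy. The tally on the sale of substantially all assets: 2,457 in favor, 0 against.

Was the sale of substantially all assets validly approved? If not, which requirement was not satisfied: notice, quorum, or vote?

Invalid — vote requirement not satisfied.

Notice: 19 days given; 14 required. Satisfied.
Quorum: 15% of 16,343 = 2,451.45, rounded up to 2,452; 2,457 present. Satisfied.
Vote: requires three-fourths of all shareholders of record (16,343); 3/4 of 16343 = 12257.25, rounded up to 12258, so 12,258 needed; 2,457 in favor. Not satisfied.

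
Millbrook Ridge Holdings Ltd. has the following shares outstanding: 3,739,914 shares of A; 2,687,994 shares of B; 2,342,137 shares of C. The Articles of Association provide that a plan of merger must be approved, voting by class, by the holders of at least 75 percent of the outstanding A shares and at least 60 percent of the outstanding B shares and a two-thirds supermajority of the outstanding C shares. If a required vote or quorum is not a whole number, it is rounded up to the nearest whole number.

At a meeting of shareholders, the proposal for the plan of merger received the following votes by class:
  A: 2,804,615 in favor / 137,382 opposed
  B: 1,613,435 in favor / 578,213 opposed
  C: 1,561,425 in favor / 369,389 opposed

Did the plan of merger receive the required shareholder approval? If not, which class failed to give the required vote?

Not approved — the A shares did not give the required vote.

A: 3/4 of 3739914 = 2804935.50, rounded up to 2804936; 2,804,936 required, 2,804,615 in favor — not approved.
B: 3/5 of 2687994 = 1612796.40, rounded up to 1612797; 1,612,797 required, 1,613,435 in favor — approved.
C: 2/3 of 2342137 = 1561424.67, rounded up to 1561425; 1,561,425 required, 1,561,425 in favor — approved.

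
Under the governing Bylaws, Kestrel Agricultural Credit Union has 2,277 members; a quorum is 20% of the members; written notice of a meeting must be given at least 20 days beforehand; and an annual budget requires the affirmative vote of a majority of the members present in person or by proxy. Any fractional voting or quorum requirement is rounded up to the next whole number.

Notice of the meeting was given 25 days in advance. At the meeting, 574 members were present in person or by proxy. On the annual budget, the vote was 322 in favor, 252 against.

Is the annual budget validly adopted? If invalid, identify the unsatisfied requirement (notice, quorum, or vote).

Valid — all requirements satisfied.

Notice: 25 days given; 20 required. Satisfied.
Quorum: 20% of 2,277 = 455.40, rounded up to 456; 574 present. Satisfied.
Vote: requires a majority of those present (574); a majority of 574 is 288, so 288 needed; 322 in favor. Satisfied.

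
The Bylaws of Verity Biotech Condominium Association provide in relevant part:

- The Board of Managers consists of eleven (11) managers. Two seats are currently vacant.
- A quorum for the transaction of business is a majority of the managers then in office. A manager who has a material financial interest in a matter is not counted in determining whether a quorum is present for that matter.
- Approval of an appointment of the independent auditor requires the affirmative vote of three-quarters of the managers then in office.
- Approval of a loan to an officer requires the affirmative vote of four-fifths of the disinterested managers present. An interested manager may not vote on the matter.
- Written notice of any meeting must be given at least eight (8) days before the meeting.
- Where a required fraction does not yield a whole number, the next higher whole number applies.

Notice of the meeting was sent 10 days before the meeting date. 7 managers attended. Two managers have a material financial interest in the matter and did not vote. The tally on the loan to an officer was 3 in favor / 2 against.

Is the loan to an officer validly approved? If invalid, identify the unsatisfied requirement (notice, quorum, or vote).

Invalid — vote requirement not satisfied.

Notice: 10 days given; 8 required (10 ≥ 8). Satisfied.
Quorum: 7 present, but the 2 interested managers do not count, leaving 5. Quorum is 5. Satisfied.
Vote: the loan to an officer requires four-fifths of the disinterested managers present (7 − 2 = 5). 4/5 of 5 = 4, so 4 affirmative votes are needed; 3 voted in favor. Not satisfied.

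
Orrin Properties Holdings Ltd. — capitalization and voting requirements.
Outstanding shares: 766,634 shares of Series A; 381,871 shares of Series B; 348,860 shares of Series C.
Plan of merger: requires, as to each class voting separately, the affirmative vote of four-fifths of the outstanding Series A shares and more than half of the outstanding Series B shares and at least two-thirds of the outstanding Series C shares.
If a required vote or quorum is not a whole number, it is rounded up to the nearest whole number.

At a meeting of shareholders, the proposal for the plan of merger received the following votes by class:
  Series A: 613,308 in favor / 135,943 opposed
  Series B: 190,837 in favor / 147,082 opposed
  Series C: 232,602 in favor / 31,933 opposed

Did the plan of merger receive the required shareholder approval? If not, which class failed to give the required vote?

Series A: 4/5 of 766634 = 613307.20, rounded up to 613308; 613,308 required, 613,308 in favor — approved.
Series B: a majority of 381871 is 190936; 190,936 required, 190,837 in favor — not approved.
Series C: 2/3 of 348860 = 232573.33, rounded up to 232574; 232,574 required, 232,602 in favor — approved.

Not approved — the Series B shares did not give the required vote.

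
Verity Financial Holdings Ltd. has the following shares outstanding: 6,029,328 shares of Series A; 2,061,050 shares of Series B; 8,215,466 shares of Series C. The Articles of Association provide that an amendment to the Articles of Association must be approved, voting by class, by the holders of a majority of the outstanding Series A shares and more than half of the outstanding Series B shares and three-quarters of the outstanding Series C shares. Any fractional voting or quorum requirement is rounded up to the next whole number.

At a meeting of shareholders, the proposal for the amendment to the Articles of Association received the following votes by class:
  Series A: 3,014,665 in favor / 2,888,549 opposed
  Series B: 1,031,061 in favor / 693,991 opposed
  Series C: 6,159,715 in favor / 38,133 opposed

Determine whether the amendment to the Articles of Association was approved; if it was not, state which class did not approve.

Not approved — the Series C shares did not give the required vote.

Series A: a majority of 6029328 is 3014665; 3,014,665 required, 3,014,665 in favor — approved.
Series B: a majority of 2061050 is 1030526; 1,030,526 required, 1,031,061 in favor — approved.
Series C: 3/4 of 8215466 = 6161599.50, rounded up to 6161600; 6,161,600 required, 6,159,715 in favor — not approved.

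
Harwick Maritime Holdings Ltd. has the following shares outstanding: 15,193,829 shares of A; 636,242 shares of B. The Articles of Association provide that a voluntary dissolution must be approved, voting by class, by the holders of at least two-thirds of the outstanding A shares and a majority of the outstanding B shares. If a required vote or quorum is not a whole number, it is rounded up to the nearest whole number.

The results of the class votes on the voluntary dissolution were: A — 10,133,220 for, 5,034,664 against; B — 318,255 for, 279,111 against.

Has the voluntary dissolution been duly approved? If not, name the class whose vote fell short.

A: 2/3 of 15193829 = 10129219.33, rounded up to 10129220; 10,129,220 required, 10,133,220 in favor — approved.
B: a majority of 636242 is 318122; 318,122 required, 318,255 in favor — approved.

Approved — every class gave the required vote.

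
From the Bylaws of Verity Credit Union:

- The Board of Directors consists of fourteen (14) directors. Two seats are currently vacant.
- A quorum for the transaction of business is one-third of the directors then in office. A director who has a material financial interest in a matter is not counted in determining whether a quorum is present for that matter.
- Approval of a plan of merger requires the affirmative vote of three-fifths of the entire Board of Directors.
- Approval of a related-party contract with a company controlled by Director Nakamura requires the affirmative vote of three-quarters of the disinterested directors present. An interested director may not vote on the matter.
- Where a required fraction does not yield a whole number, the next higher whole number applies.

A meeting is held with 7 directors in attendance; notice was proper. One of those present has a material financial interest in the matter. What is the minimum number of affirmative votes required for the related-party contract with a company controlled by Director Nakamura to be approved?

5

The related-party contract with a company controlled by Director Nakamura requires three-fourths of the disinterested directors present (7 − 1 = 6).
3/4 of 6 = 4.50, rounded up to 5.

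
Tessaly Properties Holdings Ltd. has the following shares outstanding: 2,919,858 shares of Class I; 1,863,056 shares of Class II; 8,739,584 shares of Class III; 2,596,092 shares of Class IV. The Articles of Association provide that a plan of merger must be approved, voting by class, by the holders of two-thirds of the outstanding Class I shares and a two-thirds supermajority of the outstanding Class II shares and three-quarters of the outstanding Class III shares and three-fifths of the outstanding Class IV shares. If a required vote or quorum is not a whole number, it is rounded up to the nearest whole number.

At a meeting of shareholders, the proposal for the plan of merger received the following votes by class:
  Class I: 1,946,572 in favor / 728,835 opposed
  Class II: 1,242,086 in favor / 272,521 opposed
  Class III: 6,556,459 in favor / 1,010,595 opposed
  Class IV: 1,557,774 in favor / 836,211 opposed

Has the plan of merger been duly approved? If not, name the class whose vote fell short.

Class I: 2/3 of 2919858 = 1946572; 1,946,572 required, 1,946,572 in favor — approved.
Class II: 2/3 of 1863056 = 1242037.33, rounded up to 1242038; 1,242,038 required, 1,242,086 in favor — approved.
Class III: 3/4 of 8739584 = 6554688; 6,554,688 required, 6,556,459 in favor — approved.
Class IV: 3/5 of 2596092 = 1557655.20, rounded up to 1557656; 1,557,656 required, 1,557,774 in favor — approved.

Approved — every class gave the required vote.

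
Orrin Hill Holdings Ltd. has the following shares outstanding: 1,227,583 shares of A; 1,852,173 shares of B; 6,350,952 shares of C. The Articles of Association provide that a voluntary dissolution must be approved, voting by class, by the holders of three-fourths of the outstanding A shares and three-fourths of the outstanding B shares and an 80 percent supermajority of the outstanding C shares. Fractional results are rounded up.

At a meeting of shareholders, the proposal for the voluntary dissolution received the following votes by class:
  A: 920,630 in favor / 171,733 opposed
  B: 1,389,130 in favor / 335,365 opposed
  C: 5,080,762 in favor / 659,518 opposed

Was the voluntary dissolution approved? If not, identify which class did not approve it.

Not approved — the A shares did not give the required vote.

A: 3/4 of 1227583 = 920687.25, rounded up to 920688; 920,688 required, 920,630 in favor — not approved.
B: 3/4 of 1852173 = 1389129.75, rounded up to 1389130; 1,389,130 required, 1,389,130 in favor — approved.
C: 4/5 of 6350952 = 5080761.60, rounded up to 5080762; 5,080,762 required, 5,080,762 in favor — approved.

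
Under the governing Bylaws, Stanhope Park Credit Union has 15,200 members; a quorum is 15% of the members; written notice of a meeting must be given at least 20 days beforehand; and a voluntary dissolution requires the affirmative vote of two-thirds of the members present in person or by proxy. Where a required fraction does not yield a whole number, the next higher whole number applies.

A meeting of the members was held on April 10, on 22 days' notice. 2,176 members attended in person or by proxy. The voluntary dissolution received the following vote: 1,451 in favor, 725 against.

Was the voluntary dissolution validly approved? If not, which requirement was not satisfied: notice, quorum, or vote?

Invalid — quorum requirement not satisfied.

Notice: 22 days given; 20 required. Satisfied.
Quorum: 15% of 15,200 = 2,280; 2,176 present. Not satisfied.
Vote: requires two-thirds of those present (2,176); 2/3 of 2176 = 1450.67, rounded up to 1451, so 1,451 needed; 1,451 in favor. Satisfied.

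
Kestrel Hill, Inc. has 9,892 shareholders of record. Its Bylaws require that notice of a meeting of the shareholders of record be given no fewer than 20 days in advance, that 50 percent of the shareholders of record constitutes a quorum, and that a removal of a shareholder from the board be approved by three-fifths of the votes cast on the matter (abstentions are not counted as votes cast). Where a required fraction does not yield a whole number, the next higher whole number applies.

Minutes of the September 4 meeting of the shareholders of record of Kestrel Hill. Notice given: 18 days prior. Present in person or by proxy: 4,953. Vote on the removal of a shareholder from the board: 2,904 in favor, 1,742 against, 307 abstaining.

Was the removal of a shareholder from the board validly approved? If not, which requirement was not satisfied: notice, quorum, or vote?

Notice: 18 days given; 20 required. Not satisfied.
Quorum: 50% of 9,892 = 4,946; 4,953 present. Satisfied.
Vote: requires three-fifths of the votes cast (4,953 − 307 abstaining = 4,646); 3/5 of 4646 = 2787.60, rounded up to 2788, so 2,788 needed; 2,904 in favor. Satisfied.

Invalid — notice requirement not satisfied.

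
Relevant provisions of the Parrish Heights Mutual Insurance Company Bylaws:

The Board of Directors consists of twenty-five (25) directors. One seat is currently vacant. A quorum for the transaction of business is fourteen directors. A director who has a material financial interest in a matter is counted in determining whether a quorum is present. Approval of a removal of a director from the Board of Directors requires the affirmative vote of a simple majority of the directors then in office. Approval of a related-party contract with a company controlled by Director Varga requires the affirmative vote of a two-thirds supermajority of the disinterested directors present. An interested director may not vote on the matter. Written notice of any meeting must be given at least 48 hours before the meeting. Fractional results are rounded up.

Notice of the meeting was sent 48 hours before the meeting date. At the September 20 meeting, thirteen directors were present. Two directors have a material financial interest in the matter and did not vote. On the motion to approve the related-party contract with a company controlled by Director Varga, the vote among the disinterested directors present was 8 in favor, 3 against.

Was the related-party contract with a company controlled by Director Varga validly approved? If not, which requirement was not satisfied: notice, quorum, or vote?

Notice: 48 hours given; 48 required (48 ≥ 48). Satisfied.
Quorum: 13 present (interested directors count toward quorum); quorum is 14. Not satisfied.
Vote: the related-party contract with a company controlled by Director Varga requires two-thirds of the disinterested directors present (13 − 2 = 11). 2/3 of 11 = 7.33, rounded up to 8, so 8 affirmative votes are needed; 8 voted in favor. Satisfied. (Moot — without a quorum no business can be validly transacted.)

Invalid — quorum requirement not satisfied.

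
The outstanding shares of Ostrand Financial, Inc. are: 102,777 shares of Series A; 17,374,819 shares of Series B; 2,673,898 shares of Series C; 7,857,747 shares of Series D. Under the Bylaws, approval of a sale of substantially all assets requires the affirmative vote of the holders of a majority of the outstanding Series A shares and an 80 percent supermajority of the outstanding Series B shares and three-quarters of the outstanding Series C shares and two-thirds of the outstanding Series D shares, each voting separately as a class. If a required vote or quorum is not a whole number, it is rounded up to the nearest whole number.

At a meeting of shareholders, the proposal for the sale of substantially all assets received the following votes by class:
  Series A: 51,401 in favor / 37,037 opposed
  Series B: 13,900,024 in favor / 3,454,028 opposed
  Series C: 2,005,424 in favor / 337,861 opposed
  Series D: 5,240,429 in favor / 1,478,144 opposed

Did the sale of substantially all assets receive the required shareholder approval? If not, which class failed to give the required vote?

Series A: a majority of 102777 is 51389; 51,389 required, 51,401 in favor — approved.
Series B: 4/5 of 17374819 = 13899855.20, rounded up to 13899856; 13,899,856 required, 13,900,024 in favor — approved.
Series C: 3/4 of 2673898 = 2005423.50, rounded up to 2005424; 2,005,424 required, 2,005,424 in favor — approved.
Series D: 2/3 of 7857747 = 5238498; 5,238,498 required, 5,240,429 in favor — approved.

Approved — every class gave the required vote.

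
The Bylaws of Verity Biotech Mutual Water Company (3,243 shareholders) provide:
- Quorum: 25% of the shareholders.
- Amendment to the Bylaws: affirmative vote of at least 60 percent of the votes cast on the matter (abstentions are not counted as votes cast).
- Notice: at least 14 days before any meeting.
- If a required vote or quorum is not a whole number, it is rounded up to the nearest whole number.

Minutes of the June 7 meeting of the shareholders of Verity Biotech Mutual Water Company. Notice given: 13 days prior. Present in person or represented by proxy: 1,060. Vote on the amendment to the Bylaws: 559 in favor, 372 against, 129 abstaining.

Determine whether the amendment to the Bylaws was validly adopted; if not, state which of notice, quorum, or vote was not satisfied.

Notice: 13 days given; 14 required. Not satisfied.
Quorum: 25% of 3,243 = 810.75, rounded up to 811; 1,060 present. Satisfied.
Vote: requires three-fifths of the votes cast (1,060 − 129 abstaining = 931); 3/5 of 931 = 558.60, rounded up to 559, so 559 needed; 559 in favor. Satisfied.

Invalid — notice requirement not satisfied.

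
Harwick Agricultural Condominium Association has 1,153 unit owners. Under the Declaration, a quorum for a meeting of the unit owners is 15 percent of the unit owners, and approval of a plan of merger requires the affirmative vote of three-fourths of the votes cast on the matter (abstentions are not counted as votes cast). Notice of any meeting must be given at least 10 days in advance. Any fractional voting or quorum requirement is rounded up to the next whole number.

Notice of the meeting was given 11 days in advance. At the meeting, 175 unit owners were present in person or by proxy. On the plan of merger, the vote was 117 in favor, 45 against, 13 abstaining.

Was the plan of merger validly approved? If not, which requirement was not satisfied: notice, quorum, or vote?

Invalid — vote requirement not satisfied.

Notice: 11 days given; 10 required. Satisfied.
Quorum: 15% of 1,153 = 172.95, rounded up to 173; 175 present. Satisfied.
Vote: requires three-fourths of the votes cast (175 − 13 abstaining = 162); 3/4 of 162 = 121.50, rounded up to 122, so 122 needed; 117 in favor. Not satisfied.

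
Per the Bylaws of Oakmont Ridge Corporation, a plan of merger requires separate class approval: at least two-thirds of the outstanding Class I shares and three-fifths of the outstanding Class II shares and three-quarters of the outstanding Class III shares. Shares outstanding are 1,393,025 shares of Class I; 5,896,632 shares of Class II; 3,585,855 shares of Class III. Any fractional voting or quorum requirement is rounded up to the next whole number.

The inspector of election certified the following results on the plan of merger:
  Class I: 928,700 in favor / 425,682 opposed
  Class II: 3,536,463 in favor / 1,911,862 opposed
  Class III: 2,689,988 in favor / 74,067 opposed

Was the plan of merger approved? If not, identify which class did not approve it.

Not approved — the Class II shares did not give the required vote.

Class I: 2/3 of 1393025 = 928683.33, rounded up to 928684; 928,684 required, 928,700 in favor — approved.
Class II: 3/5 of 5896632 = 3537979.20, rounded up to 3537980; 3,537,980 required, 3,536,463 in favor — not approved.
Class III: 3/4 of 3585855 = 2689391.25, rounded up to 2689392; 2,689,392 required, 2,689,988 in favor — approved.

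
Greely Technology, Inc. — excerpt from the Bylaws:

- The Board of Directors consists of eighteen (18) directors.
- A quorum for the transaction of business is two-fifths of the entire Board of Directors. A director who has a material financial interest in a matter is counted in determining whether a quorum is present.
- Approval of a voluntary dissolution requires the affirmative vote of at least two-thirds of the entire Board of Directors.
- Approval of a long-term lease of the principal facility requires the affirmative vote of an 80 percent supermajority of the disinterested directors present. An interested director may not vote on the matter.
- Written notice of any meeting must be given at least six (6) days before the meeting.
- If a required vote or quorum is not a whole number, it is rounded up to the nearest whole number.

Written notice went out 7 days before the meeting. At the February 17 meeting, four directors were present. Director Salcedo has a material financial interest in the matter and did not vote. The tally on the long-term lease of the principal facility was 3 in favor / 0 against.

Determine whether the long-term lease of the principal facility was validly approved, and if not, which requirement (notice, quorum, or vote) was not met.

Invalid — quorum requirement not satisfied.

Notice: 7 days given; 6 required (7 ≥ 6). Satisfied.
Quorum: 4 present (interested directors count toward quorum); quorum is 8. Not satisfied.
Vote: the long-term lease of the principal facility requires four-fifths of the disinterested directors present (4 − 1 = 3). 4/5 of 3 = 2.40, rounded up to 3, so 3 affirmative votes are needed; 3 voted in favor. Satisfied. (Moot — without a quorum no business can be validly transacted.)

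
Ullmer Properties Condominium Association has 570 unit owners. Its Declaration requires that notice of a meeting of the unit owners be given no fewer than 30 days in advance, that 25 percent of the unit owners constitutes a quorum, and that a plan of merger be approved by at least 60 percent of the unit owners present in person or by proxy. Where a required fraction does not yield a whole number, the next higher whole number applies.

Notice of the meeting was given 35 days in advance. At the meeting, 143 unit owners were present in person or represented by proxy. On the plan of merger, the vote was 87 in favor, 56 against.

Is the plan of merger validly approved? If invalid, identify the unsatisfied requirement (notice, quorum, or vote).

Valid — all requirements satisfied.

Notice: 35 days given; 30 required. Satisfied.
Quorum: 25% of 570 = 142.50, rounded up to 143; 143 present. Satisfied.
Vote: requires three-fifths of those present (143); 3/5 of 143 = 85.80, rounded up to 86, so 86 needed; 87 in favor. Satisfied.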